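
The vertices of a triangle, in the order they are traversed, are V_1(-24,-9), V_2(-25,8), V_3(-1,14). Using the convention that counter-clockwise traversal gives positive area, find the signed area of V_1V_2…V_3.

-207

Apply the surveyor's formula: 2A = Σ (x_i·y_{i+1} − x_{i+1}·y_i), indices taken mod 3.
Σ = (-417) + (-342) + (345) = -414
Signed area = Σ/2 = -207 (negative ⇒ clockwise traversal).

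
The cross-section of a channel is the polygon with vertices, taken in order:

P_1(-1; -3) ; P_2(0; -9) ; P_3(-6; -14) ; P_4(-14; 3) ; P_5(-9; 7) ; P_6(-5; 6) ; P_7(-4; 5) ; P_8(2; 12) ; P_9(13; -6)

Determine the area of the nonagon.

Apply the surveyor's formula: 2A = Σ (x_i·y_{i+1} − x_{i+1}·y_i), indices taken mod 9.
Σ = (9) + (-54) + (-214) + (-71) + (-19) + (-1) + (-58) + (-168) + (-45) = -621
Area = |Σ|/2 = 310.5.

310.5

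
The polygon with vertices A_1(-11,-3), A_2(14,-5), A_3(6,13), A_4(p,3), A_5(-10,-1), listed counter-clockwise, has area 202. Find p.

Write out the shoelace sum; only the two edges meeting at A_4 involve p:
2·Area = [(6·3 − p·13) + (p·(-1) − (-10)·3)] + 328
       = -14·p + 376 = 404
⇒ p = -2.

-2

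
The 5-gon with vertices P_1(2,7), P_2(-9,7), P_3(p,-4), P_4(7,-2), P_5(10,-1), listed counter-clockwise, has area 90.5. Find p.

Write out the shoelace sum; only the two edges meeting at P_3 involve p:
2·Area = [((-9)·(-4) − p·7) + (p·(-2) − 7·(-4))] + 162
       = -9·p + 226 = 181
⇒ p = 5.

5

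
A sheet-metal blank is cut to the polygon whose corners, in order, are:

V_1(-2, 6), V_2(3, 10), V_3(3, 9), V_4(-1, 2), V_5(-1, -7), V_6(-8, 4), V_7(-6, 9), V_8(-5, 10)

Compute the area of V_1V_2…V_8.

Apply the shoelace formula: 2A = Σ (x_i·y_{i+1} − x_{i+1}·y_i), indices taken mod 8.
Σ = (-38) + (-3) + (15) + (9) + (-60) + (-48) + (-15) + (-10) = -150
Area = |Σ|/2 = 75.

75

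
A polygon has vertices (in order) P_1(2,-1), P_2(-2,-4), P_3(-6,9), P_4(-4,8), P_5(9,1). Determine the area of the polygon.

75.5

Apply Gauss's area formula: 2A = Σ (x_i·y_{i+1} − x_{i+1}·y_i), indices taken mod 5.
Cross-terms: -10, -42, -12, -76, -11  ⇒  Σ = -151
Area = |Σ|/2 = 75.5.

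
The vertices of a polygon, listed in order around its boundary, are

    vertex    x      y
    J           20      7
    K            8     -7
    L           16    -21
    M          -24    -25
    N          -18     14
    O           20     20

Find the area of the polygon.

Apply Gauss's area formula: 2A = Σ (x_i·y_{i+1} − x_{i+1}·y_i), indices taken mod 6.
J→K: (20)(-7) − (8)(7) = -196
K→L: (8)(-21) − (16)(-7) = -56
L→M: (16)(-25) − (-24)(-21) = -904
M→N: (-24)(14) − (-18)(-25) = -786
N→O: (-18)(20) − (20)(14) = -640
O→J: (20)(7) − (20)(20) = -260
Σ = -2842
Area = |Σ|/2 = 1421.

1421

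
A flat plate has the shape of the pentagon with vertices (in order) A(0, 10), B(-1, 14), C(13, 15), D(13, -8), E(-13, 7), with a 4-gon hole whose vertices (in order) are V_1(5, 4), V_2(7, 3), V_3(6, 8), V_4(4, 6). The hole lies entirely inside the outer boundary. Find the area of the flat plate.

Outer boundary:
Apply the shoelace (surveyor's) formula: 2A = Σ (x_i·y_{i+1} − x_{i+1}·y_i), indices taken mod 5.
Σ = (10) + (-197) + (-299) + (-13) + (-130) = -629
Area = |Σ|/2 = 314.5.
Hole:
Apply the shoelace (surveyor's) formula: 2A = Σ (x_i·y_{i+1} − x_{i+1}·y_i), indices taken mod 4.
Σ = (-13) + (38) + (4) + (-14) = 15
Area = |Σ|/2 = 7.5.
Net area = 314.5 − 7.5 = 307.

307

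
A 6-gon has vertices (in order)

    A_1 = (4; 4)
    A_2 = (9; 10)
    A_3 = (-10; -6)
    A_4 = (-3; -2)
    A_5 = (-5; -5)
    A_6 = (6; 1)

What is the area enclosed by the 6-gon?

51

Cross-terms: 4, 46, 2, 5, 25, 20  ⇒  Σ = 102
Area = |Σ|/2 = 51.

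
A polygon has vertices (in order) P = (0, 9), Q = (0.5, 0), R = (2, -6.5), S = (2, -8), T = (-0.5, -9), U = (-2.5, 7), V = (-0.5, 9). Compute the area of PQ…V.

Apply the surveyor's formula: 2A = Σ (x_i·y_{i+1} − x_{i+1}·y_i), indices taken mod 7.
Σ = (-4.5) + (-3.25) + (-3) + (-22) + (-26) + (-19) + (-4.5) = -82.25
Area = |Σ|/2 = 41.125.

41.125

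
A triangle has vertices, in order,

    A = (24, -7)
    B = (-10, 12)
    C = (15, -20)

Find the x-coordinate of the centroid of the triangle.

29/3

Apply the surveyor's formula. First the cross-terms c_i = x_i·y_{i+1} − x_{i+1}·y_i:
  218, 20, 375  ⇒  2A = 613, A = 306.5.
Then Σ (x_i + x_{i+1})·c_i = 17777, so x̄ = 17777 / (6·306.5) = 29/3.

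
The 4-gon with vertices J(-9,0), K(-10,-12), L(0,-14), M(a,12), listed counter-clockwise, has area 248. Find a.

10

The doubled signed area Σ (x_i y_{i+1} − x_{i+1} y_i) is linear in a.
With a=0 it equals 356; the coefficient of a is 14 (from the two edges through M).
So 14·a + 356 = 2·248 = 496 ⇒ a = 10.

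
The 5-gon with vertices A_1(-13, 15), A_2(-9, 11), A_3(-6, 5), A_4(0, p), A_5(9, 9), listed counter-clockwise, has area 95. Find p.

Write out the shoelace sum; only the two edges meeting at A_4 involve p:
2·Area = [((-6)·p − 0·5) + (0·9 − 9·p)] + 265
       = -15·p + 265 = 190
⇒ p = 5.

5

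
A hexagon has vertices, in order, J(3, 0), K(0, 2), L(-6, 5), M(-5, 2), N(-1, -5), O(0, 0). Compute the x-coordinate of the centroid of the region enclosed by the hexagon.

Apply the surveyor's formula. First the cross-terms c_i = x_i·y_{i+1} − x_{i+1}·y_i:
  6, 12, 13, 27, 0, 0  ⇒  2A = 58, A = 29.
Then Σ (x_i + x_{i+1})·c_i = -359, so x̄ = -359 / (6·29) = -359/174.

-359/174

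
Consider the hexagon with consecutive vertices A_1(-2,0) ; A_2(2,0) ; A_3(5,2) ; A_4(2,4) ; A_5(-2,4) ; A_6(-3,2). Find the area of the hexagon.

Apply the shoelace (surveyor's) formula: 2A = Σ (x_i·y_{i+1} − x_{i+1}·y_i), indices taken mod 6.
A_1→A_2: (-2)(0) − (2)(0) = 0
A_2→A_3: (2)(2) − (5)(0) = 4
A_3→A_4: (5)(4) − (2)(2) = 16
A_4→A_5: (2)(4) − (-2)(4) = 16
A_5→A_6: (-2)(2) − (-3)(4) = 8
A_6→A_1: (-3)(0) − (-2)(2) = 4
Σ = 48
Area = |Σ|/2 = 24.

24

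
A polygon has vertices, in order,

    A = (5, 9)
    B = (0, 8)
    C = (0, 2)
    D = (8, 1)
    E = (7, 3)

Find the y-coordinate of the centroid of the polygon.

Apply the shoelace (surveyor's) formula. First the cross-terms c_i = x_i·y_{i+1} − x_{i+1}·y_i:
  40, 0, -16, 17, 48  ⇒  2A = 89, A = 44.5.
Then Σ (y_i + y_{i+1})·c_i = 1276, so ȳ = 1276 / (6·44.5) = 1276/267.

1276/267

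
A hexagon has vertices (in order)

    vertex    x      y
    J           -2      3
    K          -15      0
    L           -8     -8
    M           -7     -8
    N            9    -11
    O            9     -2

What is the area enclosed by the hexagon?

213

Apply the shoelace formula: 2A = Σ (x_i·y_{i+1} − x_{i+1}·y_i), indices taken mod 6.
J→K: (-2)(0) − (-15)(3) = 45
K→L: (-15)(-8) − (-8)(0) = 120
L→M: (-8)(-8) − (-7)(-8) = 8
M→N: (-7)(-11) − (9)(-8) = 149
N→O: (9)(-2) − (9)(-11) = 81
O→J: (9)(3) − (-2)(-2) = 23
Σ = 426
Area = |Σ|/2 = 213.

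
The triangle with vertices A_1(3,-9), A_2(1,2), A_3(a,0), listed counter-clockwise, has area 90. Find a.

-15

Write out the shoelace sum; only the two edges meeting at A_3 involve a:
2·Area = [(1·0 − a·2) + (a·(-9) − 3·0)] + 15
       = -11·a + 15 = 180
⇒ a = -15.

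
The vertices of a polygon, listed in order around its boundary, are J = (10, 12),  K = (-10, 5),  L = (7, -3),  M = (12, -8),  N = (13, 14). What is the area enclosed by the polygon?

216.5

Apply the shoelace (surveyor's) formula: 2A = Σ (x_i·y_{i+1} − x_{i+1}·y_i), indices taken mod 5.
Cross-terms: 170, -5, -20, 272, 16  ⇒  Σ = 433
Area = |Σ|/2 = 216.5.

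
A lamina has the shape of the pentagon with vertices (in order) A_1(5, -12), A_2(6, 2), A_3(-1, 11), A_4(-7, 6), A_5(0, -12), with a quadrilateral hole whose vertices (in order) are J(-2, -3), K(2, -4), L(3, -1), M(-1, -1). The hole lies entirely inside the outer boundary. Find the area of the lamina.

Outer boundary:
A_1→A_2: (5)(2) − (6)(-12) = 82
A_2→A_3: (6)(11) − (-1)(2) = 68
A_3→A_4: (-1)(6) − (-7)(11) = 71
A_4→A_5: (-7)(-12) − (0)(6) = 84
A_5→A_1: (0)(-12) − (5)(-12) = 60
Σ = 365
Area = |Σ|/2 = 182.5.
Hole:
J→K: (-2)(-4) − (2)(-3) = 14
K→L: (2)(-1) − (3)(-4) = 10
L→M: (3)(-1) − (-1)(-1) = -4
M→J: (-1)(-3) − (-2)(-1) = 1
Σ = 21
Area = |Σ|/2 = 10.5.
Net area = 182.5 − 10.5 = 172.

172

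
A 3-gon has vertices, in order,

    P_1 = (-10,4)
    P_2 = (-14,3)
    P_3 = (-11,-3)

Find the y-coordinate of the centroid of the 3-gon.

4/3

Apply the surveyor's formula. First the cross-terms c_i = x_i·y_{i+1} − x_{i+1}·y_i:
  26, 75, -74  ⇒  2A = 27, A = 13.5.
Then Σ (y_i + y_{i+1})·c_i = 108, so ȳ = 108 / (6·13.5) = 4/3.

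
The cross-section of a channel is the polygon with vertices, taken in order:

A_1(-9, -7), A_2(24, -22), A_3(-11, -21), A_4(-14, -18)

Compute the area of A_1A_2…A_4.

270

A_1→A_2: (-9)(-22) − (24)(-7) = 366
A_2→A_3: (24)(-21) − (-11)(-22) = -746
A_3→A_4: (-11)(-18) − (-14)(-21) = -96
A_4→A_1: (-14)(-7) − (-9)(-18) = -64
Σ = -540
Area = |Σ|/2 = 270.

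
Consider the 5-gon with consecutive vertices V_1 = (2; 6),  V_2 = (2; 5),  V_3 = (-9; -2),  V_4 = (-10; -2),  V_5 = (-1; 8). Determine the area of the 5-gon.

33.5

V_1→V_2: (2)(5) − (2)(6) = -2
V_2→V_3: (2)(-2) − (-9)(5) = 41
V_3→V_4: (-9)(-2) − (-10)(-2) = -2
V_4→V_5: (-10)(8) − (-1)(-2) = -82
V_5→V_1: (-1)(6) − (2)(8) = -22
Σ = -67
Area = |Σ|/2 = 33.5.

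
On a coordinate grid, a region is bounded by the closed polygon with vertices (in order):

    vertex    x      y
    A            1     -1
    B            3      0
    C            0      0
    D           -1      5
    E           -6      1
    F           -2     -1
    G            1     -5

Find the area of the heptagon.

27.5

Apply the surveyor's formula: 2A = Σ (x_i·y_{i+1} − x_{i+1}·y_i), indices taken mod 7.
Cross-terms: 3, 0, 0, 29, 8, 11, 4  ⇒  Σ = 55
Area = |Σ|/2 = 27.5.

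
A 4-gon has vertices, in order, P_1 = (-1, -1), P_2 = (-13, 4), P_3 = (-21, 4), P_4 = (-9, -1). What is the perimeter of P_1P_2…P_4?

42

|P_1P_2| = √((-12)² + (5)²) = √169 = 13
|P_2P_3| = √((-8)² + (0)²) = √64 = 8
|P_3P_4| = √((12)² + (-5)²) = √169 = 13
|P_4P_1| = √((8)² + (0)²) = √64 = 8
Perimeter = 13 + 8 + 13 + 8 = 42.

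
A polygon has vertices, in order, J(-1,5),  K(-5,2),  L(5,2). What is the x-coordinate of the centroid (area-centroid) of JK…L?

-1/3

Apply the shoelace formula. First the cross-terms c_i = x_i·y_{i+1} − x_{i+1}·y_i:
  23, -20, 27  ⇒  2A = 30, A = 15.
Then Σ (x_i + x_{i+1})·c_i = -30, so x̄ = -30 / (6·15) = -1/3.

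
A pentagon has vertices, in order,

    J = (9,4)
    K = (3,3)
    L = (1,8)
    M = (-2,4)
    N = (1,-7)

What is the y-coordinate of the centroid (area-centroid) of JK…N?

Apply the surveyor's formula. First the cross-terms c_i = x_i·y_{i+1} − x_{i+1}·y_i:
  15, 21, 20, 10, 67  ⇒  2A = 133, A = 66.5.
Then Σ (y_i + y_{i+1})·c_i = 345, so ȳ = 345 / (6·66.5) = 115/133.

115/133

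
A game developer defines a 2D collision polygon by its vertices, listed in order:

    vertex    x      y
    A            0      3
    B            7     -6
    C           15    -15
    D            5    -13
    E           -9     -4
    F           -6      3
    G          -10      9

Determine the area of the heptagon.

Σ = (-21) + (-15) + (-120) + (-137) + (-51) + (-24) + (-30) = -398
Area = |Σ|/2 = 199.

199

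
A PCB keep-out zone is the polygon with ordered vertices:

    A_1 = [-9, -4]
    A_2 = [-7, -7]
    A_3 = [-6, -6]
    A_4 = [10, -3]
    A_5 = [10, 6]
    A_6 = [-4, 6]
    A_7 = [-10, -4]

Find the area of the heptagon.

183.5

Apply the shoelace (surveyor's) formula: 2A = Σ (x_i·y_{i+1} − x_{i+1}·y_i), indices taken mod 7.
Σ = (35) + (0) + (78) + (90) + (84) + (76) + (4) = 367
Area = |Σ|/2 = 183.5.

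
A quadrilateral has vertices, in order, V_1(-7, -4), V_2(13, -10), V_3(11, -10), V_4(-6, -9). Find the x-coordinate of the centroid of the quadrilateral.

0.125

Apply the shoelace (surveyor's) formula. First the cross-terms c_i = x_i·y_{i+1} − x_{i+1}·y_i:
  122, -20, -159, -39  ⇒  2A = -96, A = -48.
Then Σ (x_i + x_{i+1})·c_i = -36, so x̄ = -36 / (6·(-48)) = 0.125.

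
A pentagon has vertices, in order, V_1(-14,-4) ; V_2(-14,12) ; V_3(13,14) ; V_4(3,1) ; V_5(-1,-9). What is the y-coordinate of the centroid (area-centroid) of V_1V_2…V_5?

Apply the shoelace (surveyor's) formula. First the cross-terms c_i = x_i·y_{i+1} − x_{i+1}·y_i:
  -224, -352, -29, -26, -122  ⇒  2A = -753, A = -376.5.
Then Σ (y_i + y_{i+1})·c_i = -9585, so ȳ = -9585 / (6·(-376.5)) = 1065/251.

1065/251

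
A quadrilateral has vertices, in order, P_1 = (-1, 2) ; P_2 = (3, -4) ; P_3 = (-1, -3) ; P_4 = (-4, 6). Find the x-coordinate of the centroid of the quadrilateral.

-2/3

Apply the shoelace (surveyor's) formula. First the cross-terms c_i = x_i·y_{i+1} − x_{i+1}·y_i:
  -2, -13, -18, -2  ⇒  2A = -35, A = -17.5.
Then Σ (x_i + x_{i+1})·c_i = 70, so x̄ = 70 / (6·(-17.5)) = -2/3.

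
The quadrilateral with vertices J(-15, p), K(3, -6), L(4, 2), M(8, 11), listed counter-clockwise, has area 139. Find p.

The doubled signed area Σ (x_i y_{i+1} − x_{i+1} y_i) is linear in p.
With p=0 it equals 313; the coefficient of p is 5 (from the two edges through J).
So 5·p + 313 = 2·139 = 278 ⇒ p = -7.

-7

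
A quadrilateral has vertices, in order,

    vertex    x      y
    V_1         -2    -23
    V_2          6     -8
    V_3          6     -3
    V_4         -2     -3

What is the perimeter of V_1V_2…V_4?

|V_1V_2| = √((8)² + (15)²) = √289 = 17
|V_2V_3| = √((0)² + (5)²) = √25 = 5
|V_3V_4| = √((-8)² + (0)²) = √64 = 8
|V_4V_1| = √((0)² + (-20)²) = √400 = 20
Perimeter = 17 + 5 + 8 + 20 = 50.

50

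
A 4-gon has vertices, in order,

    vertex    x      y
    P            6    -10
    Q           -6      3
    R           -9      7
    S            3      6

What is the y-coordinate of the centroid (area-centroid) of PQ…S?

21/22

Apply the shoelace (surveyor's) formula. First the cross-terms c_i = x_i·y_{i+1} − x_{i+1}·y_i:
  -42, -15, -75, -66  ⇒  2A = -198, A = -99.
Then Σ (y_i + y_{i+1})·c_i = -567, so ȳ = -567 / (6·(-99)) = 21/22.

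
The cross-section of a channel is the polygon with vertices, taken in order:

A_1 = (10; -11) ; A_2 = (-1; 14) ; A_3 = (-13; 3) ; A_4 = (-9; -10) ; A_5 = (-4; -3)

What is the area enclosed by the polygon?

263

Apply the shoelace (surveyor's) formula: 2A = Σ (x_i·y_{i+1} − x_{i+1}·y_i), indices taken mod 5.
Σ = (129) + (179) + (157) + (-13) + (74) = 526
Area = |Σ|/2 = 263.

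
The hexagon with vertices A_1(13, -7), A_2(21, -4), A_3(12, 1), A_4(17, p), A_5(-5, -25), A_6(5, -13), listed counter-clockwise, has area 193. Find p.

Write out the shoelace sum; only the two edges meeting at A_4 involve p:
2·Area = [(12·p − 17·1) + (17·(-25) − (-5)·p)] + 488
       = 17·p + 46 = 386
⇒ p = 20.

20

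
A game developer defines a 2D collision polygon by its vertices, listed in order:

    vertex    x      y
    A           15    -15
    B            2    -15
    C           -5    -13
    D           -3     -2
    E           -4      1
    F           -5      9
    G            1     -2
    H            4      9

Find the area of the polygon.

Cross-terms: -195, -101, -29, -11, -31, 1, 17, -195  ⇒  Σ = -544
Area = |Σ|/2 = 272.

272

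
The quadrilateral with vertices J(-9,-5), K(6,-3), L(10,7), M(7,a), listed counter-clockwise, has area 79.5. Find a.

6

The doubled signed area Σ (x_i y_{i+1} − x_{i+1} y_i) is linear in a.
With a=0 it equals 45; the coefficient of a is 19 (from the two edges through M).
So 19·a + 45 = 2·79.5 = 159 ⇒ a = 6.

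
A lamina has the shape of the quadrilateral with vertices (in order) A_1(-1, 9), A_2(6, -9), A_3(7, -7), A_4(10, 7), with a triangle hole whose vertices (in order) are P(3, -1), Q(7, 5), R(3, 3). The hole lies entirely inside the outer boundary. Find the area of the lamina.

88

Outer boundary:
Apply the surveyor's formula: 2A = Σ (x_i·y_{i+1} − x_{i+1}·y_i), indices taken mod 4.
Σ = (-45) + (21) + (119) + (97) = 192
Area = |Σ|/2 = 96.
Hole:
Apply Gauss's area formula: 2A = Σ (x_i·y_{i+1} − x_{i+1}·y_i), indices taken mod 3.
Σ = (22) + (6) + (-12) = 16
Area = |Σ|/2 = 8.
Net area = 96 − 8 = 88.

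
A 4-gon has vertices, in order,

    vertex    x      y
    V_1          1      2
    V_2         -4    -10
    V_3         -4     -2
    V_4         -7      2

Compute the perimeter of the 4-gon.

34

|V_1V_2| = √((-5)² + (-12)²) = √169 = 13
|V_2V_3| = √((0)² + (8)²) = √64 = 8
|V_3V_4| = √((-3)² + (4)²) = √25 = 5
|V_4V_1| = √((8)² + (0)²) = √64 = 8
Perimeter = 13 + 8 + 5 + 8 = 34.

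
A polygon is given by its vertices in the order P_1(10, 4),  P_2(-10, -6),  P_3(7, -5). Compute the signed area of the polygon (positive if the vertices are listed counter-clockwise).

75

P_1→P_2: (10)(-6) − (-10)(4) = -20
P_2→P_3: (-10)(-5) − (7)(-6) = 92
P_3→P_1: (7)(4) − (10)(-5) = 78
Σ = 150
Signed area = Σ/2 = 75 (positive ⇒ counter-clockwise traversal).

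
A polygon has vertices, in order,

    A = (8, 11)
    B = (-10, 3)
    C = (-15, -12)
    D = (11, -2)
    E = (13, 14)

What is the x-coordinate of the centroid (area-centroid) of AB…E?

Apply the shoelace formula. First the cross-terms c_i = x_i·y_{i+1} − x_{i+1}·y_i:
  134, 165, 162, 180, 31  ⇒  2A = 672, A = 336.
Then Σ (x_i + x_{i+1})·c_i = -70, so x̄ = -70 / (6·336) = -5/144.

-5/144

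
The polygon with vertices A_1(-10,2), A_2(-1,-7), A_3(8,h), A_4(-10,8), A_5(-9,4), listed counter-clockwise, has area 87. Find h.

The doubled signed area Σ (x_i y_{i+1} − x_{i+1} y_i) is linear in h.
With h=0 it equals 246; the coefficient of h is 9 (from the two edges through A_3).
So 9·h + 246 = 2·87 = 174 ⇒ h = -8.

-8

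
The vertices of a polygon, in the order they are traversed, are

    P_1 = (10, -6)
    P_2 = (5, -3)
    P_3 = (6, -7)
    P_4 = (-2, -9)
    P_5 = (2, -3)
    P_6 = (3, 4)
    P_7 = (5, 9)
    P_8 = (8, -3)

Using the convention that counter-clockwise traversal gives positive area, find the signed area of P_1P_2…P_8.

-71

Apply the shoelace formula: 2A = Σ (x_i·y_{i+1} − x_{i+1}·y_i), indices taken mod 8.
Cross-terms: 0, -17, -68, 24, 17, 7, -87, -18  ⇒  Σ = -142
Signed area = Σ/2 = -71 (negative ⇒ clockwise traversal).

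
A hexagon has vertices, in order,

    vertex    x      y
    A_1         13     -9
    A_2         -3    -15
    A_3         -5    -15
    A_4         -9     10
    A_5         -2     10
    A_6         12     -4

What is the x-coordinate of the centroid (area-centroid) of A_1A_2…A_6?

76/135

Apply the shoelace (surveyor's) formula. First the cross-terms c_i = x_i·y_{i+1} − x_{i+1}·y_i:
  -222, -30, -185, -70, -112, -56  ⇒  2A = -675, A = -337.5.
Then Σ (x_i + x_{i+1})·c_i = -1140, so x̄ = -1140 / (6·(-337.5)) = 76/135.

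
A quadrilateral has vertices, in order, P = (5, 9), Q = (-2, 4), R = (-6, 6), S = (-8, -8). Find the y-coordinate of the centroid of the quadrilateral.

Apply the shoelace (surveyor's) formula. First the cross-terms c_i = x_i·y_{i+1} − x_{i+1}·y_i:
  38, 12, 96, -32  ⇒  2A = 114, A = 57.
Then Σ (y_i + y_{i+1})·c_i = 390, so ȳ = 390 / (6·57) = 65/57.

65/57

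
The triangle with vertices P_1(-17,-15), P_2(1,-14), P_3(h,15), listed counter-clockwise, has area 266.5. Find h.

-10

Write out the shoelace sum; only the two edges meeting at P_3 involve h:
2·Area = [(1·15 − h·(-14)) + (h·(-15) − (-17)·15)] + 253
       = -1·h + 523 = 533
⇒ h = -10.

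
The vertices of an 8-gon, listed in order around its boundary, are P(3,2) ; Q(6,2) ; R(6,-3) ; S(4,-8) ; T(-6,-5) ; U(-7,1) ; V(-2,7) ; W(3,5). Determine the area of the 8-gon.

P→Q: (3)(2) − (6)(2) = -6
Q→R: (6)(-3) − (6)(2) = -30
R→S: (6)(-8) − (4)(-3) = -36
S→T: (4)(-5) − (-6)(-8) = -68
T→U: (-6)(1) − (-7)(-5) = -41
U→V: (-7)(7) − (-2)(1) = -47
V→W: (-2)(5) − (3)(7) = -31
W→P: (3)(2) − (3)(5) = -9
Σ = -268
Area = |Σ|/2 = 134.

134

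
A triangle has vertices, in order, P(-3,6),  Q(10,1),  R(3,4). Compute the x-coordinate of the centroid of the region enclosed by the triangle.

Apply the surveyor's formula. First the cross-terms c_i = x_i·y_{i+1} − x_{i+1}·y_i:
  -63, 37, 30  ⇒  2A = 4, A = 2.
Then Σ (x_i + x_{i+1})·c_i = 40, so x̄ = 40 / (6·2) = 10/3.

10/3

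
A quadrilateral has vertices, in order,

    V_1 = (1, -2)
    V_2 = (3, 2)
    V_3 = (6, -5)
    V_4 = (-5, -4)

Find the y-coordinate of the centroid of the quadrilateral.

-73/27

Apply Gauss's area formula. First the cross-terms c_i = x_i·y_{i+1} − x_{i+1}·y_i:
  8, -27, -49, 14  ⇒  2A = -54, A = -27.
Then Σ (y_i + y_{i+1})·c_i = 438, so ȳ = 438 / (6·(-27)) = -73/27.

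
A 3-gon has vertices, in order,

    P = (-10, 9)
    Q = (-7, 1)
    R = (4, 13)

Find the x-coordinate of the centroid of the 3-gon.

Apply the shoelace (surveyor's) formula. First the cross-terms c_i = x_i·y_{i+1} − x_{i+1}·y_i:
  53, -95, 166  ⇒  2A = 124, A = 62.
Then Σ (x_i + x_{i+1})·c_i = -1612, so x̄ = -1612 / (6·62) = -13/3.

-13/3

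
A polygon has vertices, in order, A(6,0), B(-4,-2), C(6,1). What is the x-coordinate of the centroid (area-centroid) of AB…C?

8/3

Apply the surveyor's formula. First the cross-terms c_i = x_i·y_{i+1} − x_{i+1}·y_i:
  -12, 8, -6  ⇒  2A = -10, A = -5.
Then Σ (x_i + x_{i+1})·c_i = -80, so x̄ = -80 / (6·(-5)) = 8/3.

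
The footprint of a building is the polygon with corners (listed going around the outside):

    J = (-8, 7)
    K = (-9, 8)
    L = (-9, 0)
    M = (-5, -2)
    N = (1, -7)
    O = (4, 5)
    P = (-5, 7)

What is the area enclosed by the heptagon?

Apply the surveyor's formula: 2A = Σ (x_i·y_{i+1} − x_{i+1}·y_i), indices taken mod 7.
Σ = (-1) + (72) + (18) + (37) + (33) + (53) + (21) = 233
Area = |Σ|/2 = 116.5.

116.5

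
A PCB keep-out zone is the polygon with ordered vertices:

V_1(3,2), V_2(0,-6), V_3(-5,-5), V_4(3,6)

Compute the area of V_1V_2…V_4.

Apply the surveyor's formula: 2A = Σ (x_i·y_{i+1} − x_{i+1}·y_i), indices taken mod 4.
V_1→V_2: (3)(-6) − (0)(2) = -18
V_2→V_3: (0)(-5) − (-5)(-6) = -30
V_3→V_4: (-5)(6) − (3)(-5) = -15
V_4→V_1: (3)(2) − (3)(6) = -12
Σ = -75
Area = |Σ|/2 = 37.5.

37.5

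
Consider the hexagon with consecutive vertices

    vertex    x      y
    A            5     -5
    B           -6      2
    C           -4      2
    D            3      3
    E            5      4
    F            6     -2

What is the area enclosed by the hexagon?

A→B: (5)(2) − (-6)(-5) = -20
B→C: (-6)(2) − (-4)(2) = -4
C→D: (-4)(3) − (3)(2) = -18
D→E: (3)(4) − (5)(3) = -3
E→F: (5)(-2) − (6)(4) = -34
F→A: (6)(-5) − (5)(-2) = -20
Σ = -99
Area = |Σ|/2 = 49.5.

49.5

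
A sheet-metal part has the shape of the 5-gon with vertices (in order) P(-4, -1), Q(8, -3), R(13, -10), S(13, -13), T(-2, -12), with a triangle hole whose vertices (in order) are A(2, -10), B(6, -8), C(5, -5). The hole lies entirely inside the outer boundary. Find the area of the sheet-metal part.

Outer boundary:
Cross-terms: 20, -41, -39, -182, -46  ⇒  Σ = -288
Area = |Σ|/2 = 144.
Hole:
Apply the surveyor's formula: 2A = Σ (x_i·y_{i+1} − x_{i+1}·y_i), indices taken mod 3.
Σ = (44) + (10) + (-40) = 14
Area = |Σ|/2 = 7.
Net area = 144 − 7 = 137.

137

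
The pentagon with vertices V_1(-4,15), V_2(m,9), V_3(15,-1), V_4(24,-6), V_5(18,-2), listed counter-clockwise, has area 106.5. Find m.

The doubled signed area Σ (x_i y_{i+1} − x_{i+1} y_i) is linear in m.
With m=0 it equals 85; the coefficient of m is -16 (from the two edges through V_2).
So -16·m + 85 = 2·106.5 = 213 ⇒ m = -8.

-8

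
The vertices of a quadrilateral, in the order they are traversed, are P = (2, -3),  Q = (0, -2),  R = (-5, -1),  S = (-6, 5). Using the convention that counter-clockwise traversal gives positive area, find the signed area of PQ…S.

-18.5

Apply the surveyor's formula: 2A = Σ (x_i·y_{i+1} − x_{i+1}·y_i), indices taken mod 4.
Σ = (-4) + (-10) + (-31) + (8) = -37
Signed area = Σ/2 = -18.5 (negative ⇒ clockwise traversal).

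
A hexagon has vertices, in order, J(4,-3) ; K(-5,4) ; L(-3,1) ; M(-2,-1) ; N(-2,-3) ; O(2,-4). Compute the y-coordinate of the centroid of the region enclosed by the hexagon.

Apply the surveyor's formula. First the cross-terms c_i = x_i·y_{i+1} − x_{i+1}·y_i:
  1, 7, 5, 4, 14, 10  ⇒  2A = 41, A = 20.5.
Then Σ (y_i + y_{i+1})·c_i = -148, so ȳ = -148 / (6·20.5) = -148/123.

-148/123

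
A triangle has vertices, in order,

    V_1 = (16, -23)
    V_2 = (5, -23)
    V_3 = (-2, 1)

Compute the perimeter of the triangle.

|V_1V_2| = √((-11)² + (0)²) = √121 = 11
|V_2V_3| = √((-7)² + (24)²) = √625 = 25
|V_3V_1| = √((18)² + (-24)²) = √900 = 30
Perimeter = 11 + 25 + 30 = 66.

66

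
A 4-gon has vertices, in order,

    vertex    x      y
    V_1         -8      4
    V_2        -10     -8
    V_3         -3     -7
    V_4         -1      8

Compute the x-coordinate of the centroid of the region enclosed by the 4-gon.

-962/179

Apply the surveyor's formula. First the cross-terms c_i = x_i·y_{i+1} − x_{i+1}·y_i:
  104, 46, -31, 60  ⇒  2A = 179, A = 89.5.
Then Σ (x_i + x_{i+1})·c_i = -2886, so x̄ = -2886 / (6·89.5) = -962/179.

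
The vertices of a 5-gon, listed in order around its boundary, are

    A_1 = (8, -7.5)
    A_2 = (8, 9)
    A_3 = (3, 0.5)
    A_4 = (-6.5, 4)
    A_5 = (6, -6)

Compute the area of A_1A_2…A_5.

A_1→A_2: (8)(9) − (8)(-7.5) = 132
A_2→A_3: (8)(0.5) − (3)(9) = -23
A_3→A_4: (3)(4) − (-6.5)(0.5) = 15.25
A_4→A_5: (-6.5)(-6) − (6)(4) = 15
A_5→A_1: (6)(-7.5) − (8)(-6) = 3
Σ = 142.25
Area = |Σ|/2 = 71.125.

71.125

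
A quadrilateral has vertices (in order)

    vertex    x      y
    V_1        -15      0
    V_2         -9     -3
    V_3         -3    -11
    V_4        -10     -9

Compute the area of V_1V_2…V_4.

Apply the shoelace formula: 2A = Σ (x_i·y_{i+1} − x_{i+1}·y_i), indices taken mod 4.
V_1→V_2: (-15)(-3) − (-9)(0) = 45
V_2→V_3: (-9)(-11) − (-3)(-3) = 90
V_3→V_4: (-3)(-9) − (-10)(-11) = -83
V_4→V_1: (-10)(0) − (-15)(-9) = -135
Σ = -83
Area = |Σ|/2 = 41.5.

41.5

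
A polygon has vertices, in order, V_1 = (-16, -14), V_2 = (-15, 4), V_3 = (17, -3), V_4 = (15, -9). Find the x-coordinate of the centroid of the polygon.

-54/23

Apply Gauss's area formula. First the cross-terms c_i = x_i·y_{i+1} − x_{i+1}·y_i:
  -274, -23, -108, -354  ⇒  2A = -759, A = -379.5.
Then Σ (x_i + x_{i+1})·c_i = 5346, so x̄ = 5346 / (6·(-379.5)) = -54/23.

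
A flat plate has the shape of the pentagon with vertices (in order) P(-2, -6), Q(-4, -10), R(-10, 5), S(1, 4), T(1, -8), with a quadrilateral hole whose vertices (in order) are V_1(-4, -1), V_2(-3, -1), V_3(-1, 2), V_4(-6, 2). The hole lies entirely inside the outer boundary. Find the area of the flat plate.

Outer boundary:
Apply the shoelace (surveyor's) formula: 2A = Σ (x_i·y_{i+1} − x_{i+1}·y_i), indices taken mod 5.
Σ = (-4) + (-120) + (-45) + (-12) + (-22) = -203
Area = |Σ|/2 = 101.5.
Hole:
Σ = (1) + (-7) + (10) + (14) = 18
Area = |Σ|/2 = 9.
Net area = 101.5 − 9 = 92.5.

92.5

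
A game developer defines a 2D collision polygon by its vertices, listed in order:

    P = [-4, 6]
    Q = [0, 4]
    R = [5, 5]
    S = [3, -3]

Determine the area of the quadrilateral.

Apply the shoelace formula: 2A = Σ (x_i·y_{i+1} − x_{i+1}·y_i), indices taken mod 4.
Cross-terms: -16, -20, -30, 6  ⇒  Σ = -60
Area = |Σ|/2 = 30.

30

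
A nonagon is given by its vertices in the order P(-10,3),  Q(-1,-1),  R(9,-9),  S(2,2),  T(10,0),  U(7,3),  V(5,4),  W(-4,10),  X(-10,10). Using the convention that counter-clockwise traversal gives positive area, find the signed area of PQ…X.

P→Q: (-10)(-1) − (-1)(3) = 13
Q→R: (-1)(-9) − (9)(-1) = 18
R→S: (9)(2) − (2)(-9) = 36
S→T: (2)(0) − (10)(2) = -20
T→U: (10)(3) − (7)(0) = 30
U→V: (7)(4) − (5)(3) = 13
V→W: (5)(10) − (-4)(4) = 66
W→X: (-4)(10) − (-10)(10) = 60
X→P: (-10)(3) − (-10)(10) = 70
Σ = 286
Signed area = Σ/2 = 143 (positive ⇒ counter-clockwise traversal).

143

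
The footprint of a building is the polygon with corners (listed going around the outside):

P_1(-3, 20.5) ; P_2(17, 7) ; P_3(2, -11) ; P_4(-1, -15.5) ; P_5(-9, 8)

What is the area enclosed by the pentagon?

460.25

Apply the shoelace formula: 2A = Σ (x_i·y_{i+1} − x_{i+1}·y_i), indices taken mod 5.
Cross-terms: -369.5, -201, -42, -147.5, -160.5  ⇒  Σ = -920.5
Area = |Σ|/2 = 460.25.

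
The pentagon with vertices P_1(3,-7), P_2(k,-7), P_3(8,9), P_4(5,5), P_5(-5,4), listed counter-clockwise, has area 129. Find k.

Write out the shoelace sum; only the two edges meeting at P_2 involve k:
2·Area = [(3·(-7) − k·(-7)) + (k·9 − 8·(-7))] + 63
       = 16·k + 98 = 258
⇒ k = 10.

10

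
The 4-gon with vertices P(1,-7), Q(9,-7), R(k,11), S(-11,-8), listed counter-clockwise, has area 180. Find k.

Write out the shoelace sum; only the two edges meeting at R involve k:
2·Area = [(9·11 − k·(-7)) + (k·(-8) − (-11)·11)] + 141
       = -1·k + 361 = 360
⇒ k = 1.

1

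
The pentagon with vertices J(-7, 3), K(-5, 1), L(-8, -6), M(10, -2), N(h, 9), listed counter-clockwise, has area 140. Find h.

Write out the shoelace sum; only the two edges meeting at N involve h:
2·Area = [(10·9 − h·(-2)) + (h·3 − (-7)·9)] + 122
       = 5·h + 275 = 280
⇒ h = 1.

1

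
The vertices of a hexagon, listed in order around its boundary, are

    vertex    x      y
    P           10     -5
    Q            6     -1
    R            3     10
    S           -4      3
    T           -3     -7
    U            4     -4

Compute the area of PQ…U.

Apply the surveyor's formula: 2A = Σ (x_i·y_{i+1} − x_{i+1}·y_i), indices taken mod 6.
Σ = (20) + (63) + (49) + (37) + (40) + (20) = 229
Area = |Σ|/2 = 114.5.

114.5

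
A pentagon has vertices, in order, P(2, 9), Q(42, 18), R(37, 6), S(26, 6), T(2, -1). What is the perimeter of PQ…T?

|PQ| = √((40)² + (9)²) = √1681 = 41
|QR| = √((-5)² + (-12)²) = √169 = 13
|RS| = √((-11)² + (0)²) = √121 = 11
|ST| = √((-24)² + (-7)²) = √625 = 25
|TP| = √((0)² + (10)²) = √100 = 10
Perimeter = 41 + 13 + 11 + 25 + 10 = 100.

100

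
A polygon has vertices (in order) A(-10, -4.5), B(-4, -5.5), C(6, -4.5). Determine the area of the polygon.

Apply Gauss's area formula: 2A = Σ (x_i·y_{i+1} − x_{i+1}·y_i), indices taken mod 3.
Σ = (37) + (51) + (-72) = 16
Area = |Σ|/2 = 8.

8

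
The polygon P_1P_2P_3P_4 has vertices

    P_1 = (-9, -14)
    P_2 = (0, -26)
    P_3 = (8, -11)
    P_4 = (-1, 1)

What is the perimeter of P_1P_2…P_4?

|P_1P_2| = √((9)² + (-12)²) = √225 = 15
|P_2P_3| = √((8)² + (15)²) = √289 = 17
|P_3P_4| = √((-9)² + (12)²) = √225 = 15
|P_4P_1| = √((-8)² + (-15)²) = √289 = 17
Perimeter = 15 + 17 + 15 + 17 = 64.

64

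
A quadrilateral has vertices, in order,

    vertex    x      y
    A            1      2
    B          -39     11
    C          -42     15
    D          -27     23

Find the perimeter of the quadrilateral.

98

|AB| = √((-40)² + (9)²) = √1681 = 41
|BC| = √((-3)² + (4)²) = √25 = 5
|CD| = √((15)² + (8)²) = √289 = 17
|DA| = √((28)² + (-21)²) = √1225 = 35
Perimeter = 41 + 5 + 17 + 35 = 98.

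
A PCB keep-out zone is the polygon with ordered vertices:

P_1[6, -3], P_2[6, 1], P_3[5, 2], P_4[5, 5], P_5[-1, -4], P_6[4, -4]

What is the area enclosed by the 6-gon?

31.5

Σ = (24) + (7) + (15) + (-15) + (20) + (12) = 63
Area = |Σ|/2 = 31.5.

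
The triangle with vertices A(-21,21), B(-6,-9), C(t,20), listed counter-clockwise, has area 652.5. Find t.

The doubled signed area Σ (x_i y_{i+1} − x_{i+1} y_i) is linear in t.
With t=0 it equals 615; the coefficient of t is 30 (from the two edges through C).
So 30·t + 615 = 2·652.5 = 1305 ⇒ t = 23.

23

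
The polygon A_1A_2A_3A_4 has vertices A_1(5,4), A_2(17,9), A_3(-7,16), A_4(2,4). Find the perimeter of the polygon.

56

|A_1A_2| = √((12)² + (5)²) = √169 = 13
|A_2A_3| = √((-24)² + (7)²) = √625 = 25
|A_3A_4| = √((9)² + (-12)²) = √225 = 15
|A_4A_1| = √((3)² + (0)²) = √9 = 3
Perimeter = 13 + 25 + 15 + 3 = 56.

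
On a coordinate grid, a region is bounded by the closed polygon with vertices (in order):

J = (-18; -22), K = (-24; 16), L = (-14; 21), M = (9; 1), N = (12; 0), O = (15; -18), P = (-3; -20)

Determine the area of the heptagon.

Σ = (-816) + (-280) + (-203) + (-12) + (-216) + (-354) + (-294) = -2175
Area = |Σ|/2 = 1087.5.

1087.5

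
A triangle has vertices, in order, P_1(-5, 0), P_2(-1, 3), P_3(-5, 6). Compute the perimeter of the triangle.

|P_1P_2| = √((4)² + (3)²) = √25 = 5
|P_2P_3| = √((-4)² + (3)²) = √25 = 5
|P_3P_1| = √((0)² + (-6)²) = √36 = 6
Perimeter = 5 + 5 + 6 = 16.

16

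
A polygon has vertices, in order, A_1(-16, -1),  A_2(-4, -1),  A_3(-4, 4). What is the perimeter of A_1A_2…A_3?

|A_1A_2| = √((12)² + (0)²) = √144 = 12
|A_2A_3| = √((0)² + (5)²) = √25 = 5
|A_3A_1| = √((-12)² + (-5)²) = √169 = 13
Perimeter = 12 + 5 + 13 = 30.

30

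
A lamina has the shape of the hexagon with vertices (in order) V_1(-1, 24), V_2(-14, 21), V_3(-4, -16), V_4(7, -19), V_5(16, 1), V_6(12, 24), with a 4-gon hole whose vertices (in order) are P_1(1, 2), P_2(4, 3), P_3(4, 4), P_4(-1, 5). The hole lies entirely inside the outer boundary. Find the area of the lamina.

Outer boundary:
Apply Gauss's area formula: 2A = Σ (x_i·y_{i+1} − x_{i+1}·y_i), indices taken mod 6.
V_1→V_2: (-1)(21) − (-14)(24) = 315
V_2→V_3: (-14)(-16) − (-4)(21) = 308
V_3→V_4: (-4)(-19) − (7)(-16) = 188
V_4→V_5: (7)(1) − (16)(-19) = 311
V_5→V_6: (16)(24) − (12)(1) = 372
V_6→V_1: (12)(24) − (-1)(24) = 312
Σ = 1806
Area = |Σ|/2 = 903.
Hole:
Apply the shoelace (surveyor's) formula: 2A = Σ (x_i·y_{i+1} − x_{i+1}·y_i), indices taken mod 4.
P_1→P_2: (1)(3) − (4)(2) = -5
P_2→P_3: (4)(4) − (4)(3) = 4
P_3→P_4: (4)(5) − (-1)(4) = 24
P_4→P_1: (-1)(2) − (1)(5) = -7
Σ = 16
Area = |Σ|/2 = 8.
Net area = 903 − 8 = 895.

895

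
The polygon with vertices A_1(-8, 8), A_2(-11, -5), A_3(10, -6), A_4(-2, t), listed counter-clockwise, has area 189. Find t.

9

Write out the shoelace sum; only the two edges meeting at A_4 involve t:
2·Area = [(10·t − (-2)·(-6)) + ((-2)·8 − (-8)·t)] + 244
       = 18·t + 216 = 378
⇒ t = 9.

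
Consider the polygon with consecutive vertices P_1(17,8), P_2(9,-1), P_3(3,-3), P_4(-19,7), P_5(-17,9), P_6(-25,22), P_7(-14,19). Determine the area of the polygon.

476

Apply the shoelace (surveyor's) formula: 2A = Σ (x_i·y_{i+1} − x_{i+1}·y_i), indices taken mod 7.
P_1→P_2: (17)(-1) − (9)(8) = -89
P_2→P_3: (9)(-3) − (3)(-1) = -24
P_3→P_4: (3)(7) − (-19)(-3) = -36
P_4→P_5: (-19)(9) − (-17)(7) = -52
P_5→P_6: (-17)(22) − (-25)(9) = -149
P_6→P_7: (-25)(19) − (-14)(22) = -167
P_7→P_1: (-14)(8) − (17)(19) = -435
Σ = -952
Area = |Σ|/2 = 476.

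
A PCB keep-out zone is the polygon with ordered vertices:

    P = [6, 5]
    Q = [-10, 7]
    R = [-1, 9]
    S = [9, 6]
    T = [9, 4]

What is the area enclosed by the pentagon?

37.5

Apply the shoelace (surveyor's) formula: 2A = Σ (x_i·y_{i+1} − x_{i+1}·y_i), indices taken mod 5.
P→Q: (6)(7) − (-10)(5) = 92
Q→R: (-10)(9) − (-1)(7) = -83
R→S: (-1)(6) − (9)(9) = -87
S→T: (9)(4) − (9)(6) = -18
T→P: (9)(5) − (6)(4) = 21
Σ = -75
Area = |Σ|/2 = 37.5.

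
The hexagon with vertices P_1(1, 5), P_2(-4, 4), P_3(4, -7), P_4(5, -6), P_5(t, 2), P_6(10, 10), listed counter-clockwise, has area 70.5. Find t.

4

Write out the shoelace sum; only the two edges meeting at P_5 involve t:
2·Area = [(5·2 − t·(-6)) + (t·10 − 10·2)] + 87
       = 16·t + 77 = 141
⇒ t = 4.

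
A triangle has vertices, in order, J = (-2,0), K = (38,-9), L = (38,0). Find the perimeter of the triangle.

90

|JK| = √((40)² + (-9)²) = √1681 = 41
|KL| = √((0)² + (9)²) = √81 = 9
|LJ| = √((-40)² + (0)²) = √1600 = 40
Perimeter = 41 + 9 + 40 = 90.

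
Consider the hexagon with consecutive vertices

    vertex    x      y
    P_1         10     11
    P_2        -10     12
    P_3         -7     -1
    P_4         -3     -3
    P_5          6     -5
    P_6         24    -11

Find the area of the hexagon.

401.5

Apply Gauss's area formula: 2A = Σ (x_i·y_{i+1} − x_{i+1}·y_i), indices taken mod 6.
Cross-terms: 230, 94, 18, 33, 54, 374  ⇒  Σ = 803
Area = |Σ|/2 = 401.5.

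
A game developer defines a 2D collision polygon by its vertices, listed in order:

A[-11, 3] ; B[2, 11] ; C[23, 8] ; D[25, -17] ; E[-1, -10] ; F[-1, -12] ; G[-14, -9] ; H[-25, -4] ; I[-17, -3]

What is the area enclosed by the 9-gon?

A→B: (-11)(11) − (2)(3) = -127
B→C: (2)(8) − (23)(11) = -237
C→D: (23)(-17) − (25)(8) = -591
D→E: (25)(-10) − (-1)(-17) = -267
E→F: (-1)(-12) − (-1)(-10) = 2
F→G: (-1)(-9) − (-14)(-12) = -159
G→H: (-14)(-4) − (-25)(-9) = -169
H→I: (-25)(-3) − (-17)(-4) = 7
I→A: (-17)(3) − (-11)(-3) = -84
Σ = -1625
Area = |Σ|/2 = 812.5.

812.5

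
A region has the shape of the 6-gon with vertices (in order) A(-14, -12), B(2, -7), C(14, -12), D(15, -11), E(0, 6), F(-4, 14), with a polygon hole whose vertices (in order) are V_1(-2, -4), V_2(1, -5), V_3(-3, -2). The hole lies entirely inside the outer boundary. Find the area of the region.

287.5

Outer boundary:
Σ = (122) + (74) + (26) + (90) + (24) + (244) = 580
Area = |Σ|/2 = 290.
Hole:
Σ = (14) + (-17) + (8) = 5
Area = |Σ|/2 = 2.5.
Net area = 290 − 2.5 = 287.5.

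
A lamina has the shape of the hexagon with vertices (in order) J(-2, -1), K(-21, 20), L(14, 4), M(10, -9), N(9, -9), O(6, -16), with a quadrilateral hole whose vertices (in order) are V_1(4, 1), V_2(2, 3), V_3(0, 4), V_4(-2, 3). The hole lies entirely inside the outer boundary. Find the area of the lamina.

Outer boundary:
Apply the shoelace (surveyor's) formula: 2A = Σ (x_i·y_{i+1} − x_{i+1}·y_i), indices taken mod 6.
Σ = (-61) + (-364) + (-166) + (-9) + (-90) + (-38) = -728
Area = |Σ|/2 = 364.
Hole:
Σ = (10) + (8) + (8) + (-14) = 12
Area = |Σ|/2 = 6.
Net area = 364 − 6 = 358.

358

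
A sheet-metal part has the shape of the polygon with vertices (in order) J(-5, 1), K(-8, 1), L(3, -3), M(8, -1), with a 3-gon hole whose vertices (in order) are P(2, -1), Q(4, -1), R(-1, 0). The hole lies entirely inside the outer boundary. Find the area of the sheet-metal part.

Outer boundary:
Apply the shoelace formula: 2A = Σ (x_i·y_{i+1} − x_{i+1}·y_i), indices taken mod 4.
Σ = (3) + (21) + (21) + (3) = 48
Area = |Σ|/2 = 24.
Hole:
P→Q: (2)(-1) − (4)(-1) = 2
Q→R: (4)(0) − (-1)(-1) = -1
R→P: (-1)(-1) − (2)(0) = 1
Σ = 2
Area = |Σ|/2 = 1.
Net area = 24 − 1 = 23.

23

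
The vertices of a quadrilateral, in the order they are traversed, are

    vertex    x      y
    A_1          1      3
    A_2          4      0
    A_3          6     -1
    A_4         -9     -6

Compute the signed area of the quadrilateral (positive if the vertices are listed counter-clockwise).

Σ = (-12) + (-4) + (-45) + (-21) = -82
Signed area = Σ/2 = -41 (negative ⇒ clockwise traversal).

-41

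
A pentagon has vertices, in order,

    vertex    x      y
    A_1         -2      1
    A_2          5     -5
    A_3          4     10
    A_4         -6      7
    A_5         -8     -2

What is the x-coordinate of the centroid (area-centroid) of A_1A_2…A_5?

-121/219

Apply the shoelace (surveyor's) formula. First the cross-terms c_i = x_i·y_{i+1} − x_{i+1}·y_i:
  5, 70, 88, 68, -12  ⇒  2A = 219, A = 109.5.
Then Σ (x_i + x_{i+1})·c_i = -363, so x̄ = -363 / (6·109.5) = -121/219.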